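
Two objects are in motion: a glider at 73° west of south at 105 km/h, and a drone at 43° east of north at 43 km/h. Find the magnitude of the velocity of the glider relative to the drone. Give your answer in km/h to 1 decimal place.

143.9 km/h

Taking east as x and north as y: glider velocity = (-100.412, -30.699) km/h; drone velocity = (29.326, 31.448) km/h.
Velocity of glider relative to drone = (-100.412, -30.699) − (29.326, 31.448) = (-129.738, -62.147) km/h.
Magnitude = |(-129.738, -62.147)| = 143.855 km/h.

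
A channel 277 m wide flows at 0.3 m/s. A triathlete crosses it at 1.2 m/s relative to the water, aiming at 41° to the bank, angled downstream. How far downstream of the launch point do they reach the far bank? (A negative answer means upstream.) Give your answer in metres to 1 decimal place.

Perpendicular speed = 0.787 m/s; crossing time = 277 / 0.787 = 351.848 s.
Net downstream speed = 1.206 m/s.
Drift = 1.206 × 351.848 = 424.207 m (downstream).

424.2 m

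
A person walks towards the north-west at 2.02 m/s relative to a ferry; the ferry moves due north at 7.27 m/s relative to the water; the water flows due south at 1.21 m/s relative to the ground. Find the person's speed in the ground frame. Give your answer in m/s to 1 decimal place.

7.6 m/s

In east/north components (m/s): person relative to ferry = (-1.428, 1.428); ferry relative to water = (0.000, 7.270); water relative to ground = (0.000, -1.210).
Sum = (-1.428, 7.488) m/s.
Speed = |(-1.428, 7.488)| = 7.623 m/s.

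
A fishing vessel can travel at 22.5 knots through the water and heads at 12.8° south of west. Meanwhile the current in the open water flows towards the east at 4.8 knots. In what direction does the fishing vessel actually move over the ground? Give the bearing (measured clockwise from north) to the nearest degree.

Taking east as x and north as y: velocity relative to the water = (-21.941, -4.985) knots; the water relative to ground = (4.800, 0.000) knots.
Velocity relative to ground = (-21.941, -4.985) + (4.800, 0.000) = (-17.141, -4.985) knots.
Bearing = atan2(-17.14, -4.98) = 253.78° clockwise from north.

254°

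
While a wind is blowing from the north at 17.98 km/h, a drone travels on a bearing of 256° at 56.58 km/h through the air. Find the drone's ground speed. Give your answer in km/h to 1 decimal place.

Taking east as x and north as y: velocity relative to the air = (-54.899, -13.688) km/h; the air relative to ground = (0.000, -17.980) km/h.
Velocity relative to ground = (-54.899, -13.688) + (0.000, -17.980) = (-54.899, -31.668) km/h.
Speed = |(-54.899, -31.668)| = 63.378 km/h.

63.4 km/h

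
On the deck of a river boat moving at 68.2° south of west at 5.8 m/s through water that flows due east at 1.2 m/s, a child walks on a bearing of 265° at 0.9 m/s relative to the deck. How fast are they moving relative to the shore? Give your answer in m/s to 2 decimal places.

5.77 m/s

In east/north components (m/s): child relative to river boat = (-0.897, -0.078); river boat relative to water = (-2.154, -5.385); water relative to ground = (1.200, 0.000).
Sum = (-1.851, -5.464) m/s.
Speed = |(-1.851, -5.464)| = 5.769 m/s.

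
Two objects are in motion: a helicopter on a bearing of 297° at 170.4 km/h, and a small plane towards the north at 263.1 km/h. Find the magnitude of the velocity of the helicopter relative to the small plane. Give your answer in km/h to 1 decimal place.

239.9 km/h

Taking east as x and north as y: helicopter velocity = (-151.828, 77.360) km/h; small plane velocity = (0.000, 263.100) km/h.
Velocity of helicopter relative to small plane = (-151.828, 77.360) − (0.000, 263.100) = (-151.828, -185.740) km/h.
Magnitude = |(-151.828, -185.740)| = 239.898 km/h.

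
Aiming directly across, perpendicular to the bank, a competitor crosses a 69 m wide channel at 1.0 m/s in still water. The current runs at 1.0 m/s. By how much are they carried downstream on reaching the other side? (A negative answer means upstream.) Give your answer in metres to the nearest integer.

69 m

Perpendicular speed = 1.000 m/s; crossing time = 69 / 1.000 = 69.000 s.
Net downstream speed = 1.000 m/s.
Drift = 1.000 × 69.000 = 69.000 m (downstream).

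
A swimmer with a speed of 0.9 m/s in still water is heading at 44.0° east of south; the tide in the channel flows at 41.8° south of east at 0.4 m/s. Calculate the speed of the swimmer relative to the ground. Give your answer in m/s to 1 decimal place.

Taking east as x and north as y: velocity relative to the water = (0.625, -0.647) m/s; the water relative to ground = (0.298, -0.267) m/s.
Velocity relative to ground = (0.625, -0.647) + (0.298, -0.267) = (0.923, -0.914) m/s.
Speed = |(0.923, -0.914)| = 1.299 m/s.

1.3 m/s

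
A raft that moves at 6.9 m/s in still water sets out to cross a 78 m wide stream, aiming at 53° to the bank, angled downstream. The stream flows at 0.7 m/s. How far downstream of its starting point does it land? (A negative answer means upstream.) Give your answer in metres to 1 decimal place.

68.7 m

Perpendicular speed = 5.511 m/s; crossing time = 78 / 5.511 = 14.155 s.
Net downstream speed = 4.853 m/s.
Drift = 4.853 × 14.155 = 68.685 m (downstream).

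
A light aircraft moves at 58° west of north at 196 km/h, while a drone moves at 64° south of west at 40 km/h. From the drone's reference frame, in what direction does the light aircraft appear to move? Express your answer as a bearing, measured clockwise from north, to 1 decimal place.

Taking east as x and north as y: light aircraft velocity = (-166.217, 103.864) km/h; drone velocity = (-17.535, -35.952) km/h.
Velocity of light aircraft relative to drone = (-166.217, 103.864) − (-17.535, -35.952) = (-148.683, 139.816) km/h.
Bearing = atan2(-148.68, 139.82) = 313.24° clockwise from north.

313.2°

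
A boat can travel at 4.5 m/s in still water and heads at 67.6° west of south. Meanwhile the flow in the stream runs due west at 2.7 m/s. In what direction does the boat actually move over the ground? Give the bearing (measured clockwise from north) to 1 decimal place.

Taking east as x and north as y: velocity relative to the water = (-4.160, -1.715) m/s; the water relative to ground = (-2.700, 0.000) m/s.
Velocity relative to ground = (-4.160, -1.715) + (-2.700, 0.000) = (-6.860, -1.715) m/s.
Bearing = atan2(-6.86, -1.71) = 255.97° clockwise from north.

256.0°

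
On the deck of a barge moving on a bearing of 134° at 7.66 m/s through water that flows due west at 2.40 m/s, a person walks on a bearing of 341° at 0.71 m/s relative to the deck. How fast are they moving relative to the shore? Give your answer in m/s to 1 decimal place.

In east/north components (m/s): person relative to barge = (-0.231, 0.671); barge relative to water = (5.510, -5.321); water relative to ground = (-2.400, 0.000).
Sum = (2.879, -4.650) m/s.
Speed = |(2.879, -4.650)| = 5.469 m/s.

5.5 m/s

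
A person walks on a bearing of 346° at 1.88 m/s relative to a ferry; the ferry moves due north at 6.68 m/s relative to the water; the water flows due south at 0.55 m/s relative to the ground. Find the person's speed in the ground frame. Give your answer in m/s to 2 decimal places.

7.97 m/s

In east/north components (m/s): person relative to ferry = (-0.455, 1.824); ferry relative to water = (0.000, 6.680); water relative to ground = (0.000, -0.550).
Sum = (-0.455, 7.954) m/s.
Speed = |(-0.455, 7.954)| = 7.967 m/s.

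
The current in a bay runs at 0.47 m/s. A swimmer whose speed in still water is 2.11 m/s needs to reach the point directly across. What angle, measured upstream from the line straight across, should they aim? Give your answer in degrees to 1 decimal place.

To cancel the current, the upstream component of the swimmer's velocity must equal the flow: 2.11 sin θ = 0.47.
sin θ = 0.47 / 2.11 = 0.2227.
θ = arcsin(0.2227) = 12.871°.

12.9°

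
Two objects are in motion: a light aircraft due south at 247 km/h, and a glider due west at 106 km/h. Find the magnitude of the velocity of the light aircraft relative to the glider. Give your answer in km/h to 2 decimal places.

Taking east as x and north as y: light aircraft velocity = (0.000, -247.000) km/h; glider velocity = (-106.000, 0.000) km/h.
Velocity of light aircraft relative to glider = (0.000, -247.000) − (-106.000, 0.000) = (106.000, -247.000) km/h.
Magnitude = |(106.000, -247.000)| = 268.784 km/h.

268.78 km/h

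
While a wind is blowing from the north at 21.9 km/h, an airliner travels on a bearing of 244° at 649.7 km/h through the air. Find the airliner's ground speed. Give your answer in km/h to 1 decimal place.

Taking east as x and north as y: velocity relative to the air = (-583.946, -284.810) km/h; the air relative to ground = (0.000, -21.900) km/h.
Velocity relative to ground = (-583.946, -284.810) + (0.000, -21.900) = (-583.946, -306.710) km/h.
Speed = |(-583.946, -306.710)| = 659.594 km/h.

659.6 km/h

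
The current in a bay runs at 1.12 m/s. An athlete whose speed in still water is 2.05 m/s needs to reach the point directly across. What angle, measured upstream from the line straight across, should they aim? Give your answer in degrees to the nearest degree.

33°

To cancel the current, the upstream component of the athlete's velocity must equal the flow: 2.05 sin θ = 1.12.
sin θ = 1.12 / 2.05 = 0.5463.
θ = arcsin(0.5463) = 33.116°.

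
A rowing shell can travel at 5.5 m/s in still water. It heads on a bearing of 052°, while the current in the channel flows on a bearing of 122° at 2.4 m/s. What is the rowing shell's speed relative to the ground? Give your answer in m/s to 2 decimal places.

6.71 m/s

Taking east as x and north as y: velocity relative to the water = (4.334, 3.386) m/s; the water relative to ground = (2.035, -1.272) m/s.
Velocity relative to ground = (4.334, 3.386) + (2.035, -1.272) = (6.369, 2.114) m/s.
Speed = |(6.369, 2.114)| = 6.711 m/s.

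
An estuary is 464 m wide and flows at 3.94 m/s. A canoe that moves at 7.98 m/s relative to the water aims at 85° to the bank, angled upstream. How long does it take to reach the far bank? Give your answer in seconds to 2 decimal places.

58.37 s

The component of the canoe's velocity perpendicular to the bank is 7.98 × sin 85° = 7.950 m/s.
The flow acts along the bank and has no component across it.
Time = 464 / 7.950 = 58.367 s.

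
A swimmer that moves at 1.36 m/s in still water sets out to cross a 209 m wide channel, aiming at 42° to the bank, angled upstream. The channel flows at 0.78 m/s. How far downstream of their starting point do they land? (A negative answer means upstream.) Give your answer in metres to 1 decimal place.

-53.0 m

Perpendicular speed = 0.910 m/s; crossing time = 209 / 0.910 = 229.666 s.
Net downstream speed = -0.231 m/s.
Drift = -0.231 × 229.666 = -52.979 m (upstream).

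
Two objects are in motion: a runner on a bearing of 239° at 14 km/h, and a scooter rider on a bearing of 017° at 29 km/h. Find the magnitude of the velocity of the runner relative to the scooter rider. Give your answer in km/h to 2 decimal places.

Taking east as x and north as y: runner velocity = (-12.000, -7.211) km/h; scooter rider velocity = (8.479, 27.733) km/h.
Velocity of runner relative to scooter rider = (-12.000, -7.211) − (8.479, 27.733) = (-20.479, -34.943) km/h.
Magnitude = |(-20.479, -34.943)| = 40.502 km/h.

40.50 km/h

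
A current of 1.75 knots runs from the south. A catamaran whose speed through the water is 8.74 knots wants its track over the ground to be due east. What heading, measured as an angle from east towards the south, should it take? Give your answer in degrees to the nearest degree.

12°

The current pushes perpendicular to the desired track; the heading must have a component into the current equal to 1.75 knots: 8.74 sin θ = 1.75.
sin θ = 0.2002, so θ = 11.550°.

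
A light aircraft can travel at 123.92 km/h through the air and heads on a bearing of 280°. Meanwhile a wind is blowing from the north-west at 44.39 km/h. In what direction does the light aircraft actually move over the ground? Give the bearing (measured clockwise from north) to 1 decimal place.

263.8°

Taking east as x and north as y: velocity relative to the air = (-122.037, 21.518) km/h; the air relative to ground = (31.388, -31.388) km/h.
Velocity relative to ground = (-122.037, 21.518) + (31.388, -31.388) = (-90.649, -9.870) km/h.
Bearing = atan2(-90.65, -9.87) = 263.79° clockwise from north.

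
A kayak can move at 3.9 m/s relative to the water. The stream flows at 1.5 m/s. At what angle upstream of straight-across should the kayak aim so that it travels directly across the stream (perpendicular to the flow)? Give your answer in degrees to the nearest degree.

To cancel the current, the upstream component of the kayak's velocity must equal the flow: 3.9 sin θ = 1.5.
sin θ = 1.5 / 3.9 = 0.3846.
θ = arcsin(0.3846) = 22.620°.

23°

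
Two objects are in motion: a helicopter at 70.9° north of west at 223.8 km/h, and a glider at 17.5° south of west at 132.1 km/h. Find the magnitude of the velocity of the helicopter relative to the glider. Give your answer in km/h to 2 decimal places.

256.68 km/h

Taking east as x and north as y: helicopter velocity = (-73.231, 211.480) km/h; glider velocity = (-125.986, -39.723) km/h.
Velocity of helicopter relative to glider = (-73.231, 211.480) − (-125.986, -39.723) = (52.755, 251.203) km/h.
Magnitude = |(52.755, 251.203)| = 256.682 km/h.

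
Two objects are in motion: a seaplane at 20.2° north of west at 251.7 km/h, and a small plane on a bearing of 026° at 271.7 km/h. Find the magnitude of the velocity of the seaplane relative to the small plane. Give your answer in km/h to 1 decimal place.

388.6 km/h

Taking east as x and north as y: seaplane velocity = (-236.219, 86.912) km/h; small plane velocity = (119.105, 244.202) km/h.
Velocity of seaplane relative to small plane = (-236.219, 86.912) − (119.105, 244.202) = (-355.324, -157.291) km/h.
Magnitude = |(-355.324, -157.291)| = 388.582 km/h.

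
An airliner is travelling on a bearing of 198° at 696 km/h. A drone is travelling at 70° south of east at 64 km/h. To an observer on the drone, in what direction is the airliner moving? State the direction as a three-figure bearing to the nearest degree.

201°

Taking east as x and north as y: airliner velocity = (-215.076, -661.935) km/h; drone velocity = (21.889, -60.140) km/h.
Velocity of airliner relative to drone = (-215.076, -661.935) − (21.889, -60.140) = (-236.965, -601.795) km/h.
Bearing = atan2(-236.97, -601.80) = 201.49° clockwise from north.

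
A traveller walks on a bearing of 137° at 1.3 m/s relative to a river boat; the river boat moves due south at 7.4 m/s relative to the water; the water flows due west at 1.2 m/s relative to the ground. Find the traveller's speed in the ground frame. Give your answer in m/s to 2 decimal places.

8.36 m/s

In east/north components (m/s): traveller relative to river boat = (0.887, -0.951); river boat relative to water = (0.000, -7.400); water relative to ground = (-1.200, 0.000).
Sum = (-0.313, -8.351) m/s.
Speed = |(-0.313, -8.351)| = 8.357 m/s.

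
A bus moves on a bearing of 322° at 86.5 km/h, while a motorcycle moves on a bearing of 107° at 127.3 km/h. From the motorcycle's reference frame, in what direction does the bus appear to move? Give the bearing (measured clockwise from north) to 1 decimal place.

301.1°

Taking east as x and north as y: bus velocity = (-53.255, 68.163) km/h; motorcycle velocity = (121.738, -37.219) km/h.
Velocity of bus relative to motorcycle = (-53.255, 68.163) − (121.738, -37.219) = (-174.992, 105.382) km/h.
Bearing = atan2(-174.99, 105.38) = 301.06° clockwise from north.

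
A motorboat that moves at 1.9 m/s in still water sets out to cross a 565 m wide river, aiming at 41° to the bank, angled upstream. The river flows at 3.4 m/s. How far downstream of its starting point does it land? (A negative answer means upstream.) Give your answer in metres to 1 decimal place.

891.1 m

Perpendicular speed = 1.247 m/s; crossing time = 565 / 1.247 = 453.265 s.
Net downstream speed = 1.966 m/s.
Drift = 1.966 × 453.265 = 891.142 m (downstream).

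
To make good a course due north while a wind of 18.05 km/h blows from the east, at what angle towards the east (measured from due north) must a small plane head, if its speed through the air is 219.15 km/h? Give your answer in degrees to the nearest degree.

5°

The wind pushes perpendicular to the desired track; the heading must have a component into the wind equal to 18.05 km/h: 219.15 sin θ = 18.05.
sin θ = 0.0824, so θ = 4.724°.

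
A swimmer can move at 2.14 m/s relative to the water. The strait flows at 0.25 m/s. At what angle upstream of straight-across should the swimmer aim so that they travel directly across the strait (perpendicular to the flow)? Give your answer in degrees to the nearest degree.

To cancel the current, the upstream component of the swimmer's velocity must equal the flow: 2.14 sin θ = 0.25.
sin θ = 0.25 / 2.14 = 0.1168.
θ = arcsin(0.1168) = 6.709°.

7°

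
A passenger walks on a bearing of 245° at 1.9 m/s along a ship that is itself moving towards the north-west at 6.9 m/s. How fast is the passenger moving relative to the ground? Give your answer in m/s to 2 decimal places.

Taking east as x and north as y: ship velocity = (-4.879, 4.879) m/s; passenger velocity relative to ship = (-1.722, -0.803) m/s.
Velocity relative to ground = (-4.879, 4.879) + (-1.722, -0.803) = (-6.601, 4.076) m/s.
Speed = |(-6.601, 4.076)| = 7.758 m/s.

7.76 m/s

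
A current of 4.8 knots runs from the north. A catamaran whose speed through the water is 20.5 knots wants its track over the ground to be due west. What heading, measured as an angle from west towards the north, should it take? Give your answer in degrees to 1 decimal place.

The current pushes perpendicular to the desired track; the heading must have a component into the current equal to 4.8 knots: 20.5 sin θ = 4.8.
sin θ = 0.2341, so θ = 13.541°.

13.5°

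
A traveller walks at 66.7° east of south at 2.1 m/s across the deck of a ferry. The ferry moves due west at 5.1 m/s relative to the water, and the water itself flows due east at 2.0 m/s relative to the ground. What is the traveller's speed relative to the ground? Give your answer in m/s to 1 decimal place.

In east/north components (m/s): traveller relative to ferry = (1.929, -0.831); ferry relative to water = (-5.100, 0.000); water relative to ground = (2.000, 0.000).
Sum = (-1.171, -0.831) m/s.
Speed = |(-1.171, -0.831)| = 1.436 m/s.

1.4 m/s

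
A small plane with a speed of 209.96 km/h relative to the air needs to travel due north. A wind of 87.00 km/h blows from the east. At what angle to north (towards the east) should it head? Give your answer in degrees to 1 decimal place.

24.5°

The wind pushes perpendicular to the desired track; the heading must have a component into the wind equal to 87.00 km/h: 209.96 sin θ = 87.00.
sin θ = 0.4144, so θ = 24.479°.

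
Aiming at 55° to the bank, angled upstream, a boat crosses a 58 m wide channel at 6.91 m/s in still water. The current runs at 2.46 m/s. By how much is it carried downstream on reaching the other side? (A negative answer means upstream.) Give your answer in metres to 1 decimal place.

Perpendicular speed = 5.660 m/s; crossing time = 58 / 5.660 = 10.247 s.
Net downstream speed = -1.503 m/s.
Drift = -1.503 × 10.247 = -15.405 m (upstream).

-15.4 m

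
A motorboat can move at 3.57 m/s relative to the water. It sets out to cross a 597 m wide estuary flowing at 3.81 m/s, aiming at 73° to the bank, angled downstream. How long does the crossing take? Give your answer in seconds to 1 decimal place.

174.9 s

The component of the motorboat's velocity perpendicular to the bank is 3.57 × sin 73° = 3.414 m/s.
Only the cross-stream component determines the crossing time; the current contributes nothing perpendicular to the bank.
Time = 597 / 3.414 = 174.868 s.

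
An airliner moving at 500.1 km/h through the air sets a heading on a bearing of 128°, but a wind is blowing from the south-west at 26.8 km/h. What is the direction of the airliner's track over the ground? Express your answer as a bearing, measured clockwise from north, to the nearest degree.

125°

Taking east as x and north as y: velocity relative to the air = (394.084, -307.892) km/h; the air relative to ground = (18.950, 18.950) km/h.
Velocity relative to ground = (394.084, -307.892) + (18.950, 18.950) = (413.035, -288.942) km/h.
Bearing = atan2(413.03, -288.94) = 124.98° clockwise from north.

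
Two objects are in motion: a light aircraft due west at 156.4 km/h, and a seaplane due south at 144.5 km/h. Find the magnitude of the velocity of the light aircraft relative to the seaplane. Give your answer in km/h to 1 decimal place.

212.9 km/h

Taking east as x and north as y: light aircraft velocity = (-156.400, 0.000) km/h; seaplane velocity = (0.000, -144.500) km/h.
Velocity of light aircraft relative to seaplane = (-156.400, 0.000) − (0.000, -144.500) = (-156.400, 144.500) km/h.
Magnitude = |(-156.400, 144.500)| = 212.935 km/h.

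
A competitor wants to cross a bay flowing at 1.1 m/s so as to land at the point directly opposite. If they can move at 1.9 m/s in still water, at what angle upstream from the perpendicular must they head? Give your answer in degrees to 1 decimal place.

To cancel the current, the upstream component of the competitor's velocity must equal the flow: 1.9 sin θ = 1.1.
sin θ = 1.1 / 1.9 = 0.5789.
θ = arcsin(0.5789) = 35.377°.

35.4°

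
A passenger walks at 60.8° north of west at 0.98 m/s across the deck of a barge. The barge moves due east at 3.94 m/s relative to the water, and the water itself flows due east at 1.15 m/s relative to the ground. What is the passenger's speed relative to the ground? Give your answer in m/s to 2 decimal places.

In east/north components (m/s): passenger relative to barge = (-0.478, 0.855); barge relative to water = (3.940, 0.000); water relative to ground = (1.150, 0.000).
Sum = (4.612, 0.855) m/s.
Speed = |(4.612, 0.855)| = 4.691 m/s.

4.69 m/s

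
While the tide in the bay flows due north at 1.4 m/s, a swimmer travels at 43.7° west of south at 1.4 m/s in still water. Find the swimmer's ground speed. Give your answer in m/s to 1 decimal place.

1.0 m/s

Taking east as x and north as y: velocity relative to the water = (-0.967, -1.012) m/s; the water relative to ground = (0.000, 1.400) m/s.
Velocity relative to ground = (-0.967, -1.012) + (0.000, 1.400) = (-0.967, 0.388) m/s.
Speed = |(-0.967, 0.388)| = 1.042 m/s.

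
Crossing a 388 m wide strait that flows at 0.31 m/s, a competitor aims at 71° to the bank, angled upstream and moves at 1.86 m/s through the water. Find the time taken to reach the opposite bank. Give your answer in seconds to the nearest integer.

The component of the competitor's velocity perpendicular to the bank is 1.86 × sin 71° = 1.759 m/s.
The current is parallel to the bank, so it does not affect the crossing time.
Time = 388 / 1.759 = 220.622 s.

221 s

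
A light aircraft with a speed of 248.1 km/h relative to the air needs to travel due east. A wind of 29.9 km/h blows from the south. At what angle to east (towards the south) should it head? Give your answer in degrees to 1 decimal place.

The wind pushes perpendicular to the desired track; the heading must have a component into the wind equal to 29.9 km/h: 248.1 sin θ = 29.9.
sin θ = 0.1205, so θ = 6.922°.

6.9°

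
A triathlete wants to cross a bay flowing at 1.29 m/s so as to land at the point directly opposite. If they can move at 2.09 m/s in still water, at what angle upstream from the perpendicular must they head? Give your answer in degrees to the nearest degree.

38°

To cancel the current, the upstream component of the triathlete's velocity must equal the flow: 2.09 sin θ = 1.29.
sin θ = 1.29 / 2.09 = 0.6172.
θ = arcsin(0.6172) = 38.114°.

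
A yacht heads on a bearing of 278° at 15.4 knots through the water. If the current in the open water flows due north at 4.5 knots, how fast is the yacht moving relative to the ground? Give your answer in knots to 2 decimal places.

Taking east as x and north as y: velocity relative to the water = (-15.250, 2.143) knots; the water relative to ground = (0.000, 4.500) knots.
Velocity relative to ground = (-15.250, 2.143) + (0.000, 4.500) = (-15.250, 6.643) knots.
Speed = |(-15.250, 6.643)| = 16.634 knots.

16.63 knots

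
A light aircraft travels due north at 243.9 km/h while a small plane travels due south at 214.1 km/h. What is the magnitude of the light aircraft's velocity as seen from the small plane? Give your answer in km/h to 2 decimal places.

458.00 km/h

Taking east as x and north as y: light aircraft velocity = (0.000, 243.900) km/h; small plane velocity = (0.000, -214.100) km/h.
Velocity of light aircraft relative to small plane = (0.000, 243.900) − (0.000, -214.100) = (0.000, 458.000) km/h.
Magnitude = |(0.000, 458.000)| = 458.000 km/h.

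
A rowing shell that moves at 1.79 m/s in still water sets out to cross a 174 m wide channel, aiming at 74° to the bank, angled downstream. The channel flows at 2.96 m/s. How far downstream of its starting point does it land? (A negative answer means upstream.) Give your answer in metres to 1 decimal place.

Perpendicular speed = 1.721 m/s; crossing time = 174 / 1.721 = 101.124 s.
Net downstream speed = 3.453 m/s.
Drift = 3.453 × 101.124 = 349.221 m (downstream).

349.2 m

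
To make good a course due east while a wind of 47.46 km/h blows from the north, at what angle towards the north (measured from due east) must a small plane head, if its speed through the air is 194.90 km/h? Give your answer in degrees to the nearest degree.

14°

The wind pushes perpendicular to the desired track; the heading must have a component into the wind equal to 47.46 km/h: 194.90 sin θ = 47.46.
sin θ = 0.2435, so θ = 14.094°.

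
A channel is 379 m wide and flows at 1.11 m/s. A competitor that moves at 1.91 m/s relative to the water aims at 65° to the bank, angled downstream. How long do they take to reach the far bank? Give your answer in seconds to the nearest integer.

219 s

The component of the competitor's velocity perpendicular to the bank is 1.91 × sin 65° = 1.731 m/s.
The flow acts along the bank and has no component across it.
Time = 379 / 1.731 = 218.943 s.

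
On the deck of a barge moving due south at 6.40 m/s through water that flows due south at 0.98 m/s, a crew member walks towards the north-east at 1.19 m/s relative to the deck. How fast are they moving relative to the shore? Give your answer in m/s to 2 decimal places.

In east/north components (m/s): crew member relative to barge = (0.841, 0.841); barge relative to water = (0.000, -6.400); water relative to ground = (0.000, -0.980).
Sum = (0.841, -6.539) m/s.
Speed = |(0.841, -6.539)| = 6.592 m/s.

6.59 m/s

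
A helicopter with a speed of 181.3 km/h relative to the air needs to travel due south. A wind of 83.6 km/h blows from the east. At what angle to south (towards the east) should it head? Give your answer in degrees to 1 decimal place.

The wind pushes perpendicular to the desired track; the heading must have a component into the wind equal to 83.6 km/h: 181.3 sin θ = 83.6.
sin θ = 0.4611, so θ = 27.459°.

27.5°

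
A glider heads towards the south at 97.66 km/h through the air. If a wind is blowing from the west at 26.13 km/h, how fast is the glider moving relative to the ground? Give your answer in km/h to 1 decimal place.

101.1 km/h

Taking east as x and north as y: velocity relative to the air = (0.000, -97.660) km/h; the air relative to ground = (26.130, 0.000) km/h.
Velocity relative to ground = (0.000, -97.660) + (26.130, 0.000) = (26.130, -97.660) km/h.
Speed = |(26.130, -97.660)| = 101.095 km/h.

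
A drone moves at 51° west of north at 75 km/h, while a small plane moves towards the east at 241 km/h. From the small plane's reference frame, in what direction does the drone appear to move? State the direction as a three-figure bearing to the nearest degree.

279°

Taking east as x and north as y: drone velocity = (-58.286, 47.199) km/h; small plane velocity = (241.000, 0.000) km/h.
Velocity of drone relative to small plane = (-58.286, 47.199) − (241.000, 0.000) = (-299.286, 47.199) km/h.
Bearing = atan2(-299.29, 47.20) = 278.96° clockwise from north.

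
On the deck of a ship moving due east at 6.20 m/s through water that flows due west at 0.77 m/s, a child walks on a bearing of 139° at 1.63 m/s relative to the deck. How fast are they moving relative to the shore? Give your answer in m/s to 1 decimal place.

In east/north components (m/s): child relative to ship = (1.069, -1.230); ship relative to water = (6.200, 0.000); water relative to ground = (-0.770, 0.000).
Sum = (6.499, -1.230) m/s.
Speed = |(6.499, -1.230)| = 6.615 m/s.

6.6 m/s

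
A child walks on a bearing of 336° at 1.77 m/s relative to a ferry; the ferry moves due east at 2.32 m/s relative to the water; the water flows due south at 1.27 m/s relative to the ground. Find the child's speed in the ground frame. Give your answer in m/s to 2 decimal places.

1.64 m/s

In east/north components (m/s): child relative to ferry = (-0.720, 1.617); ferry relative to water = (2.320, 0.000); water relative to ground = (0.000, -1.270).
Sum = (1.600, 0.347) m/s.
Speed = |(1.600, 0.347)| = 1.637 m/s.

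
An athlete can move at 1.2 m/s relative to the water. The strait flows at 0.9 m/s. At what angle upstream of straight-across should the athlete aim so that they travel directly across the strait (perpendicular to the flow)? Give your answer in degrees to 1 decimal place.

48.6°

To cancel the current, the upstream component of the athlete's velocity must equal the flow: 1.2 sin θ = 0.9.
sin θ = 0.9 / 1.2 = 0.7500.
θ = arcsin(0.7500) = 48.590°.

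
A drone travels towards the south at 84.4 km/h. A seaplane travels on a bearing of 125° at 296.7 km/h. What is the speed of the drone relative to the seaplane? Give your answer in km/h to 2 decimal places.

257.74 km/h

Taking east as x and north as y: drone velocity = (0.000, -84.400) km/h; seaplane velocity = (243.042, -170.180) km/h.
Velocity of drone relative to seaplane = (0.000, -84.400) − (243.042, -170.180) = (-243.042, 85.780) km/h.
Magnitude = |(-243.042, 85.780)| = 257.736 km/h.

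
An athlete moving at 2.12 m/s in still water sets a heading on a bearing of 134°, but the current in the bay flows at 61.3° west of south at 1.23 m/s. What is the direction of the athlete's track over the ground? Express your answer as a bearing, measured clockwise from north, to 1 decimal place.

167.8°

Taking east as x and north as y: velocity relative to the water = (1.525, -1.473) m/s; the water relative to ground = (-1.079, -0.591) m/s.
Velocity relative to ground = (1.525, -1.473) + (-1.079, -0.591) = (0.446, -2.063) m/s.
Bearing = atan2(0.45, -2.06) = 167.80° clockwise from north.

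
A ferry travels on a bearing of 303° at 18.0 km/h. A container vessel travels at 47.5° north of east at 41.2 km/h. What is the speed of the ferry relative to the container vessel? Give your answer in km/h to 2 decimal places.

Taking east as x and north as y: ferry velocity = (-15.096, 9.804) km/h; container vessel velocity = (27.834, 30.376) km/h.
Velocity of ferry relative to container vessel = (-15.096, 9.804) − (27.834, 30.376) = (-42.930, -20.572) km/h.
Magnitude = |(-42.930, -20.572)| = 47.605 km/h.

47.61 km/h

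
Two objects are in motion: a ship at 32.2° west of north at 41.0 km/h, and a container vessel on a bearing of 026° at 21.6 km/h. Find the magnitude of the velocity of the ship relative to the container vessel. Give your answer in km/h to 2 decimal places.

34.85 km/h

Taking east as x and north as y: ship velocity = (-21.848, 34.694) km/h; container vessel velocity = (9.469, 19.414) km/h.
Velocity of ship relative to container vessel = (-21.848, 34.694) − (9.469, 19.414) = (-31.317, 15.280) km/h.
Magnitude = |(-31.317, 15.280)| = 34.846 km/h.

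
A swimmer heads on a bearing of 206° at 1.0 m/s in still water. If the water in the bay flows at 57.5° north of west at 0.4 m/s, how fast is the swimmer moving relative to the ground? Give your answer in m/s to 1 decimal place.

Taking east as x and north as y: velocity relative to the water = (-0.438, -0.899) m/s; the water relative to ground = (-0.215, 0.337) m/s.
Velocity relative to ground = (-0.438, -0.899) + (-0.215, 0.337) = (-0.653, -0.561) m/s.
Speed = |(-0.653, -0.561)| = 0.861 m/s.

0.9 m/s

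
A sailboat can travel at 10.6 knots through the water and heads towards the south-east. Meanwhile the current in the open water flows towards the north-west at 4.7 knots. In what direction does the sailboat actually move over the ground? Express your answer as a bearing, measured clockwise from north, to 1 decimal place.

135.0°

Taking east as x and north as y: velocity relative to the water = (7.495, -7.495) knots; the water relative to ground = (-3.323, 3.323) knots.
Velocity relative to ground = (7.495, -7.495) + (-3.323, 3.323) = (4.172, -4.172) knots.
Bearing = atan2(4.17, -4.17) = 135.00° clockwise from north.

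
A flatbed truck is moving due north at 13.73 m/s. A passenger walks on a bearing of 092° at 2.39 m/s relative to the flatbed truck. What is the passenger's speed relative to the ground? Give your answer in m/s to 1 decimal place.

13.9 m/s

Taking east as x and north as y: flatbed truck velocity = (0.000, 13.730) m/s; passenger velocity relative to flatbed truck = (2.389, -0.083) m/s.
Velocity relative to ground = (0.000, 13.730) + (2.389, -0.083) = (2.389, 13.647) m/s.
Speed = |(2.389, 13.647)| = 13.854 m/s.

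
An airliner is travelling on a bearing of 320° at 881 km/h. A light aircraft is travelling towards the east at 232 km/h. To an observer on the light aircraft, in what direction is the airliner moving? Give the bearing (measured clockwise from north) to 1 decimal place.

310.2°

Taking east as x and north as y: airliner velocity = (-566.296, 674.885) km/h; light aircraft velocity = (232.000, 0.000) km/h.
Velocity of airliner relative to light aircraft = (-566.296, 674.885) − (232.000, 0.000) = (-798.296, 674.885) km/h.
Bearing = atan2(-798.30, 674.89) = 310.21° clockwise from north.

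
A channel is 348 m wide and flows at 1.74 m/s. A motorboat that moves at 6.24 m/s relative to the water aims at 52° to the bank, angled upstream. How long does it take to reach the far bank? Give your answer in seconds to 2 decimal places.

70.77 s

The component of the motorboat's velocity perpendicular to the bank is 6.24 × sin 52° = 4.917 m/s.
Only the cross-stream component determines the crossing time; the current contributes nothing perpendicular to the bank.
Time = 348 / 4.917 = 70.772 s.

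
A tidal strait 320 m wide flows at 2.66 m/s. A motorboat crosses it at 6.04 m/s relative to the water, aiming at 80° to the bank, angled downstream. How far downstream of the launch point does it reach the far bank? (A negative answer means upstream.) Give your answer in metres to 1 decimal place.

199.5 m

Perpendicular speed = 5.948 m/s; crossing time = 320 / 5.948 = 53.797 s.
Net downstream speed = 3.709 m/s.
Drift = 3.709 × 53.797 = 199.526 m (downstream).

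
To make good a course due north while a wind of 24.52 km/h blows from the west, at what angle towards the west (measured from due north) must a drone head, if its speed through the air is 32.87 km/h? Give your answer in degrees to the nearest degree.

The wind pushes perpendicular to the desired track; the heading must have a component into the wind equal to 24.52 km/h: 32.87 sin θ = 24.52.
sin θ = 0.7460, so θ = 48.242°.

48°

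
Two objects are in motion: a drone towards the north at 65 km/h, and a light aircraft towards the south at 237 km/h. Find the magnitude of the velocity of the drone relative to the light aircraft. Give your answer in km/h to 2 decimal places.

Taking east as x and north as y: drone velocity = (0.000, 65.000) km/h; light aircraft velocity = (0.000, -237.000) km/h.
Velocity of drone relative to light aircraft = (0.000, 65.000) − (0.000, -237.000) = (0.000, 302.000) km/h.
Magnitude = |(0.000, 302.000)| = 302.000 km/h.

302.00 km/h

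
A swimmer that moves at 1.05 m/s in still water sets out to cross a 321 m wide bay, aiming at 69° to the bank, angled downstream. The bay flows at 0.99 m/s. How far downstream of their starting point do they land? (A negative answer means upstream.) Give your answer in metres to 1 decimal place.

447.4 m

Perpendicular speed = 0.980 m/s; crossing time = 321 / 0.980 = 327.464 s.
Net downstream speed = 1.366 m/s.
Drift = 1.366 × 327.464 = 447.410 m (downstream).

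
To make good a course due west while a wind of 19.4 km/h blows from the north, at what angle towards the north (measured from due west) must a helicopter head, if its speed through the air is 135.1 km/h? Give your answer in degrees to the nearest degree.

The wind pushes perpendicular to the desired track; the heading must have a component into the wind equal to 19.4 km/h: 135.1 sin θ = 19.4.
sin θ = 0.1436, so θ = 8.256°.

8°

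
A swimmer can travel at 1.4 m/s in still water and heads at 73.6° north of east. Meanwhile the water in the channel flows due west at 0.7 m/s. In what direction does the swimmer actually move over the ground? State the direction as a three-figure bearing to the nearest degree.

Taking east as x and north as y: velocity relative to the water = (0.395, 1.343) m/s; the water relative to ground = (-0.700, 0.000) m/s.
Velocity relative to ground = (0.395, 1.343) + (-0.700, 0.000) = (-0.305, 1.343) m/s.
Bearing = atan2(-0.30, 1.34) = 347.22° clockwise from north.

347°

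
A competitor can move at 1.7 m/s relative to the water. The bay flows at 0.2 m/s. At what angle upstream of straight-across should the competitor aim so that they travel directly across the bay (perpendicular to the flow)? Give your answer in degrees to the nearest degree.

To cancel the current, the upstream component of the competitor's velocity must equal the flow: 1.7 sin θ = 0.2.
sin θ = 0.2 / 1.7 = 0.1176.
θ = arcsin(0.1176) = 6.756°.

7°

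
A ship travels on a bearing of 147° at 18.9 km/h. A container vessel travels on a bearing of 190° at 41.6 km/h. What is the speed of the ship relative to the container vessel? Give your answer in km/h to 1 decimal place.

30.6 km/h

Taking east as x and north as y: ship velocity = (10.294, -15.851) km/h; container vessel velocity = (-7.224, -40.968) km/h.
Velocity of ship relative to container vessel = (10.294, -15.851) − (-7.224, -40.968) = (17.517, 25.117) km/h.
Magnitude = |(17.517, 25.117)| = 30.622 km/h.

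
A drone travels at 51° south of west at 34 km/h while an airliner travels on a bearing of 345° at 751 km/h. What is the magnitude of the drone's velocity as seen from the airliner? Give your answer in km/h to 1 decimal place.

Taking east as x and north as y: drone velocity = (-21.397, -26.423) km/h; airliner velocity = (-194.373, 725.410) km/h.
Velocity of drone relative to airliner = (-21.397, -26.423) − (-194.373, 725.410) = (172.976, -751.833) km/h.
Magnitude = |(172.976, -751.833)| = 771.475 km/h.

771.5 km/h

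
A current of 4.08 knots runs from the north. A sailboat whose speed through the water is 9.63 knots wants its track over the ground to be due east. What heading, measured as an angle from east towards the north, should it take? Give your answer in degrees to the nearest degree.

25°

The current pushes perpendicular to the desired track; the heading must have a component into the current equal to 4.08 knots: 9.63 sin θ = 4.08.
sin θ = 0.4237, so θ = 25.067°.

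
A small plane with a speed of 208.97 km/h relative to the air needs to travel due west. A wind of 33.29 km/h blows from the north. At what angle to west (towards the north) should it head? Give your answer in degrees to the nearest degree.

The wind pushes perpendicular to the desired track; the heading must have a component into the wind equal to 33.29 km/h: 208.97 sin θ = 33.29.
sin θ = 0.1593, so θ = 9.167°.

9°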